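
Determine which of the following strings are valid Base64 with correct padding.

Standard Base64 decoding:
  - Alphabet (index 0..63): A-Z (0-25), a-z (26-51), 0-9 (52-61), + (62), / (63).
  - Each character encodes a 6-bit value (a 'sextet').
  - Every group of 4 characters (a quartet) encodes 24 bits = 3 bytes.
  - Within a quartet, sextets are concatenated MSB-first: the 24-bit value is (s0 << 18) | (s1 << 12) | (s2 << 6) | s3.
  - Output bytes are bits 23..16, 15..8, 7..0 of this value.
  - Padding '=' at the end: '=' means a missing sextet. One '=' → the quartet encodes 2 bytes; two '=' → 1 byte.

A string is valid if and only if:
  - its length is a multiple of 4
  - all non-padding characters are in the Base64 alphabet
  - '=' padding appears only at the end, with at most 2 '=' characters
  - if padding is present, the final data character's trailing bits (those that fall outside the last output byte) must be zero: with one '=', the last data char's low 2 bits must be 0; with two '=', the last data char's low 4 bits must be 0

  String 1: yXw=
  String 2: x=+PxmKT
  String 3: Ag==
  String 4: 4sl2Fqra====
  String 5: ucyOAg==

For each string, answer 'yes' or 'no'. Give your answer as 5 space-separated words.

String 1: 'yXw=' → valid
String 2: 'x=+PxmKT' → invalid (bad char(s): ['=']; '=' in middle)
String 3: 'Ag==' → valid
String 4: '4sl2Fqra====' → invalid (4 pad chars (max 2))
String 5: 'ucyOAg==' → valid

Answer: yes no yes no yes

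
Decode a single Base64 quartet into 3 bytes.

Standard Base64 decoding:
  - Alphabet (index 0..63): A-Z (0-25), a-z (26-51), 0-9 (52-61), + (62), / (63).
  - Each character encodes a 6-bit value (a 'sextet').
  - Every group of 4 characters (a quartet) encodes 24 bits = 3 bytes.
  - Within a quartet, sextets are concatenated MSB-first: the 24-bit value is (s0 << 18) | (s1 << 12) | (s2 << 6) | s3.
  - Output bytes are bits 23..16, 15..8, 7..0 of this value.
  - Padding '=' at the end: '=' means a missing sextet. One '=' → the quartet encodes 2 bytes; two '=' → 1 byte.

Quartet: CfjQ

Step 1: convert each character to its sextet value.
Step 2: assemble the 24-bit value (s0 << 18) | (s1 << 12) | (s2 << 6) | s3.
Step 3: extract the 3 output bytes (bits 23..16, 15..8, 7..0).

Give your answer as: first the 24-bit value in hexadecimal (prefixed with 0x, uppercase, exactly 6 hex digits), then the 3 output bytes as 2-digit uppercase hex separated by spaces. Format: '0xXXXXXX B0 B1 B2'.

Sextets: C=2, f=31, j=35, Q=16
24-bit: (2<<18) | (31<<12) | (35<<6) | 16
      = 0x080000 | 0x01F000 | 0x0008C0 | 0x000010
      = 0x09F8D0
Bytes: (v>>16)&0xFF=09, (v>>8)&0xFF=F8, v&0xFF=D0

Answer: 0x09F8D0 09 F8 D0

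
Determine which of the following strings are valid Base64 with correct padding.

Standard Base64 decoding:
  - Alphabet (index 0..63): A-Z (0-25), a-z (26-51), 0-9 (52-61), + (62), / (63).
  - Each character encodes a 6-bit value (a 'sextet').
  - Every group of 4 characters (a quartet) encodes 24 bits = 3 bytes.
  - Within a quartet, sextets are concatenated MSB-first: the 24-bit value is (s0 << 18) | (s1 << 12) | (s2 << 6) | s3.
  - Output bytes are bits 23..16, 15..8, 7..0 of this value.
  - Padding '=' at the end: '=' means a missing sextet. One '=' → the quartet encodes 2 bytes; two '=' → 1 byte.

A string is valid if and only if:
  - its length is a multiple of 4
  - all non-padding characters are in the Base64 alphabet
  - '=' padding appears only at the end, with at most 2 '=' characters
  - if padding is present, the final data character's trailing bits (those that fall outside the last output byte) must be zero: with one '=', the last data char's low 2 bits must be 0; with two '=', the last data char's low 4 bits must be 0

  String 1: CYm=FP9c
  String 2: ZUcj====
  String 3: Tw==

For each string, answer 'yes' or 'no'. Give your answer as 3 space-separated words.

String 1: 'CYm=FP9c' → invalid (bad char(s): ['=']; '=' in middle)
String 2: 'ZUcj====' → invalid (4 pad chars (max 2))
String 3: 'Tw==' → valid

Answer: no no yes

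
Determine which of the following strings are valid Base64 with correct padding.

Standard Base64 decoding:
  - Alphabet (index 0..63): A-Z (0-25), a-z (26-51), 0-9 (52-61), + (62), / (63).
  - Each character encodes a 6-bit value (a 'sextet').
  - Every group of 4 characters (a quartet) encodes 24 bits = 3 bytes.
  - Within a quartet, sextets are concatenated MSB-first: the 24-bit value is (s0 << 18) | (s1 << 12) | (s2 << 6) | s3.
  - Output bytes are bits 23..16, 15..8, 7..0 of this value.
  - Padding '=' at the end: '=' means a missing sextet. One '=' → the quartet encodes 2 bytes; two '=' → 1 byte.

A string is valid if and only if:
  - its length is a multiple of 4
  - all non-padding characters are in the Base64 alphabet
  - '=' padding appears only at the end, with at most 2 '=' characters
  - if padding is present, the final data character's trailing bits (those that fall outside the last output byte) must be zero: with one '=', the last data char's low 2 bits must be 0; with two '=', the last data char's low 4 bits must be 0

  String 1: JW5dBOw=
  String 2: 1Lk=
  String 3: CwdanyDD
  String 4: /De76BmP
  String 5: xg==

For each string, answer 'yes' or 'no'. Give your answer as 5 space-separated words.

Answer: yes yes yes yes yes

Derivation:
String 1: 'JW5dBOw=' → valid
String 2: '1Lk=' → valid
String 3: 'CwdanyDD' → valid
String 4: '/De76BmP' → valid
String 5: 'xg==' → valid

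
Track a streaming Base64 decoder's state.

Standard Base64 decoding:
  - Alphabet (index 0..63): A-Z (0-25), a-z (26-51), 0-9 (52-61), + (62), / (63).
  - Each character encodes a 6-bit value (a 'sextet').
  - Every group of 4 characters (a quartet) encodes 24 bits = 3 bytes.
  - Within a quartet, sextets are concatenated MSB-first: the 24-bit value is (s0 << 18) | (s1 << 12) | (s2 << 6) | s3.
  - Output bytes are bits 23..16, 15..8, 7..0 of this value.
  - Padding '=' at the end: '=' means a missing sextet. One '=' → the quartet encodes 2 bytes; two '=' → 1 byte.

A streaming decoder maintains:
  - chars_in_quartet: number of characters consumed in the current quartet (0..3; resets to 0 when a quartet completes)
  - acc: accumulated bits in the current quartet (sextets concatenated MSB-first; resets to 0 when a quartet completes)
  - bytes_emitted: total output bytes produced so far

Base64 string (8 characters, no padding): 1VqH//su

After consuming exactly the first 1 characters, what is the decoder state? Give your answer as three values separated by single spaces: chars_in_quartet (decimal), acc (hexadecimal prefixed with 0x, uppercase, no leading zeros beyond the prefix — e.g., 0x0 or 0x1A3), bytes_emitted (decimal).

After char 0 ('1'=53): chars_in_quartet=1 acc=0x35 bytes_emitted=0

Answer: 1 0x35 0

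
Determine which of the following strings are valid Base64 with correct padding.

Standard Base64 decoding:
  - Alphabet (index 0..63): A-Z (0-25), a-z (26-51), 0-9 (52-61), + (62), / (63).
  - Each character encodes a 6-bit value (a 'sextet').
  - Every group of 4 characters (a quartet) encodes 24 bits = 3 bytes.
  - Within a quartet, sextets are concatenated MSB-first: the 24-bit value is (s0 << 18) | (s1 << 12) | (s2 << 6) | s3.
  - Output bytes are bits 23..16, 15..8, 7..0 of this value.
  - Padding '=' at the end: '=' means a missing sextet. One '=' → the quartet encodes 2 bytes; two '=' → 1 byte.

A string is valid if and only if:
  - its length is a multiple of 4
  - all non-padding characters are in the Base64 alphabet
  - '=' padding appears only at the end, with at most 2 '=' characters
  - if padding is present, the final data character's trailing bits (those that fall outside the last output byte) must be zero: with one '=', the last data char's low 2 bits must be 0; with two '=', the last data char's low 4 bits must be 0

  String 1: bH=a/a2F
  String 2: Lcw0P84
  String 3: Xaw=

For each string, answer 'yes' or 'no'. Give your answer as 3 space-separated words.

Answer: no no yes

Derivation:
String 1: 'bH=a/a2F' → invalid (bad char(s): ['=']; '=' in middle)
String 2: 'Lcw0P84' → invalid (len=7 not mult of 4)
String 3: 'Xaw=' → valid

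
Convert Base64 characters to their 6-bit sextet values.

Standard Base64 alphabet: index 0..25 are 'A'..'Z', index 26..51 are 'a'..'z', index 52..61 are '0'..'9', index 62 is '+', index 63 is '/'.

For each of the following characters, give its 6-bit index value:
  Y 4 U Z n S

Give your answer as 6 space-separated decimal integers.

'Y': A..Z range, ord('Y') − ord('A') = 24
'4': 0..9 range, 52 + ord('4') − ord('0') = 56
'U': A..Z range, ord('U') − ord('A') = 20
'Z': A..Z range, ord('Z') − ord('A') = 25
'n': a..z range, 26 + ord('n') − ord('a') = 39
'S': A..Z range, ord('S') − ord('A') = 18

Answer: 24 56 20 25 39 18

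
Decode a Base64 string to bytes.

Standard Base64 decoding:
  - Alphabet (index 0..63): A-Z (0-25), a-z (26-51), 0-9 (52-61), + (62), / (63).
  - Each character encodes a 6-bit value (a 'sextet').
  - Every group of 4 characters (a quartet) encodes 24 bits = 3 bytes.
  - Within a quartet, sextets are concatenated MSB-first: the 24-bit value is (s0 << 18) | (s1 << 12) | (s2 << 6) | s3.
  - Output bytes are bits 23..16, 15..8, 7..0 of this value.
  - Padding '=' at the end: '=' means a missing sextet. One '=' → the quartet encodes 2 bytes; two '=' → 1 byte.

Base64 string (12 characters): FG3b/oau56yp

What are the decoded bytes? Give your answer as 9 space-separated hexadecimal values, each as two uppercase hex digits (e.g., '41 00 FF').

After char 0 ('F'=5): chars_in_quartet=1 acc=0x5 bytes_emitted=0
After char 1 ('G'=6): chars_in_quartet=2 acc=0x146 bytes_emitted=0
After char 2 ('3'=55): chars_in_quartet=3 acc=0x51B7 bytes_emitted=0
After char 3 ('b'=27): chars_in_quartet=4 acc=0x146DDB -> emit 14 6D DB, reset; bytes_emitted=3
After char 4 ('/'=63): chars_in_quartet=1 acc=0x3F bytes_emitted=3
After char 5 ('o'=40): chars_in_quartet=2 acc=0xFE8 bytes_emitted=3
After char 6 ('a'=26): chars_in_quartet=3 acc=0x3FA1A bytes_emitted=3
After char 7 ('u'=46): chars_in_quartet=4 acc=0xFE86AE -> emit FE 86 AE, reset; bytes_emitted=6
After char 8 ('5'=57): chars_in_quartet=1 acc=0x39 bytes_emitted=6
After char 9 ('6'=58): chars_in_quartet=2 acc=0xE7A bytes_emitted=6
After char 10 ('y'=50): chars_in_quartet=3 acc=0x39EB2 bytes_emitted=6
After char 11 ('p'=41): chars_in_quartet=4 acc=0xE7ACA9 -> emit E7 AC A9, reset; bytes_emitted=9

Answer: 14 6D DB FE 86 AE E7 AC A9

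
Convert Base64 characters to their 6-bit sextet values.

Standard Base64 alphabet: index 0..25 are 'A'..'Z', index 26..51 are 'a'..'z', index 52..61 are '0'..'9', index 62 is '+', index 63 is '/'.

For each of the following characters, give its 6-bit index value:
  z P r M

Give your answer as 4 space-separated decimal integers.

Answer: 51 15 43 12

Derivation:
'z': a..z range, 26 + ord('z') − ord('a') = 51
'P': A..Z range, ord('P') − ord('A') = 15
'r': a..z range, 26 + ord('r') − ord('a') = 43
'M': A..Z range, ord('M') − ord('A') = 12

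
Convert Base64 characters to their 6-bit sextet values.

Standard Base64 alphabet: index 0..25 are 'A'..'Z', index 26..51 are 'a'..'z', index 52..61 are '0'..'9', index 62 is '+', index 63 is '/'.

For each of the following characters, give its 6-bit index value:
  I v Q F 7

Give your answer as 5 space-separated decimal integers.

Answer: 8 47 16 5 59

Derivation:
'I': A..Z range, ord('I') − ord('A') = 8
'v': a..z range, 26 + ord('v') − ord('a') = 47
'Q': A..Z range, ord('Q') − ord('A') = 16
'F': A..Z range, ord('F') − ord('A') = 5
'7': 0..9 range, 52 + ord('7') − ord('0') = 59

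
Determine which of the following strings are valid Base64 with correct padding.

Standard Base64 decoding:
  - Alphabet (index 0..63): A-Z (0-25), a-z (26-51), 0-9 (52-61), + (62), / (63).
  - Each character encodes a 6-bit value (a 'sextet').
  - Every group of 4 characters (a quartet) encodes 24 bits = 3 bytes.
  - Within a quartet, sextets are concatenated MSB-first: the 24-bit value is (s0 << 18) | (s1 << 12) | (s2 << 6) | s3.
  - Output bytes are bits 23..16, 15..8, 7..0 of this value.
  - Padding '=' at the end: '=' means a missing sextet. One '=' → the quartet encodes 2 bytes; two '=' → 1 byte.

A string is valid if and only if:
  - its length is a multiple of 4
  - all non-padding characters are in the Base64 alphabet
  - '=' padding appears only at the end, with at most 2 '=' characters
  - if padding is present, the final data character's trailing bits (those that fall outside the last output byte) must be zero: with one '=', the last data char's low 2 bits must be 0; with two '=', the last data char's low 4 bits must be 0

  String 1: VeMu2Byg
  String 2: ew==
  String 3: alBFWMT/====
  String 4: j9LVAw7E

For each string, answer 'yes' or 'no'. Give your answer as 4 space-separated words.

String 1: 'VeMu2Byg' → valid
String 2: 'ew==' → valid
String 3: 'alBFWMT/====' → invalid (4 pad chars (max 2))
String 4: 'j9LVAw7E' → valid

Answer: yes yes no yes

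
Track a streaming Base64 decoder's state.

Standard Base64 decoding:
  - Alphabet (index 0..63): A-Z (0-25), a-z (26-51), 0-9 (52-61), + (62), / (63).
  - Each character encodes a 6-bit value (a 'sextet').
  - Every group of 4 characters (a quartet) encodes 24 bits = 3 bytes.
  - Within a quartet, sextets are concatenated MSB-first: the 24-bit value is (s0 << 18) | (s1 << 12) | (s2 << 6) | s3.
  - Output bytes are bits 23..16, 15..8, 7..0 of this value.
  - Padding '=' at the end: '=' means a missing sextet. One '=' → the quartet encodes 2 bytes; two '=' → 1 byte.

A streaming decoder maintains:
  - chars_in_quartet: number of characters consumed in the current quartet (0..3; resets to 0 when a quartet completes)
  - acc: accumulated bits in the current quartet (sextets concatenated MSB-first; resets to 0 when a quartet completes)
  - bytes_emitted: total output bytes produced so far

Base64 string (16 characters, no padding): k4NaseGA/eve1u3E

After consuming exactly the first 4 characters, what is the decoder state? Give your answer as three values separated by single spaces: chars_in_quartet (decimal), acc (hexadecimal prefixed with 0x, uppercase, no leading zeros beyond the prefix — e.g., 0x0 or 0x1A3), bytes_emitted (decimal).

After char 0 ('k'=36): chars_in_quartet=1 acc=0x24 bytes_emitted=0
After char 1 ('4'=56): chars_in_quartet=2 acc=0x938 bytes_emitted=0
After char 2 ('N'=13): chars_in_quartet=3 acc=0x24E0D bytes_emitted=0
After char 3 ('a'=26): chars_in_quartet=4 acc=0x93835A -> emit 93 83 5A, reset; bytes_emitted=3

Answer: 0 0x0 3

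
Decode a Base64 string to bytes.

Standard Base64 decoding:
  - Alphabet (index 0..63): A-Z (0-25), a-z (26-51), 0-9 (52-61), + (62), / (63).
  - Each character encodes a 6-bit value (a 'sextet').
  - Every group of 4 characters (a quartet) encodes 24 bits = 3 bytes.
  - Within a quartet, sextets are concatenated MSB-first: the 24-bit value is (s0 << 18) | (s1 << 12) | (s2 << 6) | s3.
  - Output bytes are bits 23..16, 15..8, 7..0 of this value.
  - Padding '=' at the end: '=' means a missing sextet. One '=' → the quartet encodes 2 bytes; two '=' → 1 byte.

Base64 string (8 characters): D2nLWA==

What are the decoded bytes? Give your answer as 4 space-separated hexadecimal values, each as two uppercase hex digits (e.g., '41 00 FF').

After char 0 ('D'=3): chars_in_quartet=1 acc=0x3 bytes_emitted=0
After char 1 ('2'=54): chars_in_quartet=2 acc=0xF6 bytes_emitted=0
After char 2 ('n'=39): chars_in_quartet=3 acc=0x3DA7 bytes_emitted=0
After char 3 ('L'=11): chars_in_quartet=4 acc=0xF69CB -> emit 0F 69 CB, reset; bytes_emitted=3
After char 4 ('W'=22): chars_in_quartet=1 acc=0x16 bytes_emitted=3
After char 5 ('A'=0): chars_in_quartet=2 acc=0x580 bytes_emitted=3
Padding '==': partial quartet acc=0x580 -> emit 58; bytes_emitted=4

Answer: 0F 69 CB 58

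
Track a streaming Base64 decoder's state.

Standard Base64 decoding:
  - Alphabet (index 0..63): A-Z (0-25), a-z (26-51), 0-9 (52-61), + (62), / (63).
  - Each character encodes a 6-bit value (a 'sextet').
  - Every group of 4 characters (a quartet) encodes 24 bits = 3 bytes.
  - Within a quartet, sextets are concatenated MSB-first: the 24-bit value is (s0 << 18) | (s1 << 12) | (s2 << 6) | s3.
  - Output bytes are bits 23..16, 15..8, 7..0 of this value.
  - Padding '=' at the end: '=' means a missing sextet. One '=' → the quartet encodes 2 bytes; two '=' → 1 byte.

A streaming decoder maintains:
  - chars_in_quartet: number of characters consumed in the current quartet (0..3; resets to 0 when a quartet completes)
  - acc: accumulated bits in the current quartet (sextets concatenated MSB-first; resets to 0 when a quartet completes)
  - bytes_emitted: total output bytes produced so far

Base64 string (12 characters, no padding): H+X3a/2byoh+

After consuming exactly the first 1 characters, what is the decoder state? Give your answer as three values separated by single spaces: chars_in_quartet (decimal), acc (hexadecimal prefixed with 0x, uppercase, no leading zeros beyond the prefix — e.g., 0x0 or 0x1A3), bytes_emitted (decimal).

Answer: 1 0x7 0

Derivation:
After char 0 ('H'=7): chars_in_quartet=1 acc=0x7 bytes_emitted=0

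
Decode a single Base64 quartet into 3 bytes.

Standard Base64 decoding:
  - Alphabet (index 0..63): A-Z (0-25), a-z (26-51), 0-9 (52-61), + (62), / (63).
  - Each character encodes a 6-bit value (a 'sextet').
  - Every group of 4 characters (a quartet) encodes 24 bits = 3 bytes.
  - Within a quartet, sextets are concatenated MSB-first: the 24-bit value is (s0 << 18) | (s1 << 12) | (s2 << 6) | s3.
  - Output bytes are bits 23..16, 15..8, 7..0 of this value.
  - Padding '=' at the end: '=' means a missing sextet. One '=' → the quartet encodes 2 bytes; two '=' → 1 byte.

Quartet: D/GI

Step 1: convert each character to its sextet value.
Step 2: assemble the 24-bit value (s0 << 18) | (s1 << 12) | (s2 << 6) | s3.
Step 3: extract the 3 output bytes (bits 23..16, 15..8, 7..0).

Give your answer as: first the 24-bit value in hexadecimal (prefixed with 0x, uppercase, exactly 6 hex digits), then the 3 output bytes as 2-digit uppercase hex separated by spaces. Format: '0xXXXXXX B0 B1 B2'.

Sextets: D=3, /=63, G=6, I=8
24-bit: (3<<18) | (63<<12) | (6<<6) | 8
      = 0x0C0000 | 0x03F000 | 0x000180 | 0x000008
      = 0x0FF188
Bytes: (v>>16)&0xFF=0F, (v>>8)&0xFF=F1, v&0xFF=88

Answer: 0x0FF188 0F F1 88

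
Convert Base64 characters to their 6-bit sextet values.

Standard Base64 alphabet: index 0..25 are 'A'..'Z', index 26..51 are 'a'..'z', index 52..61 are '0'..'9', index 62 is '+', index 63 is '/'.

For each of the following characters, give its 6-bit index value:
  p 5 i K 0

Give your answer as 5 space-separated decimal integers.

'p': a..z range, 26 + ord('p') − ord('a') = 41
'5': 0..9 range, 52 + ord('5') − ord('0') = 57
'i': a..z range, 26 + ord('i') − ord('a') = 34
'K': A..Z range, ord('K') − ord('A') = 10
'0': 0..9 range, 52 + ord('0') − ord('0') = 52

Answer: 41 57 34 10 52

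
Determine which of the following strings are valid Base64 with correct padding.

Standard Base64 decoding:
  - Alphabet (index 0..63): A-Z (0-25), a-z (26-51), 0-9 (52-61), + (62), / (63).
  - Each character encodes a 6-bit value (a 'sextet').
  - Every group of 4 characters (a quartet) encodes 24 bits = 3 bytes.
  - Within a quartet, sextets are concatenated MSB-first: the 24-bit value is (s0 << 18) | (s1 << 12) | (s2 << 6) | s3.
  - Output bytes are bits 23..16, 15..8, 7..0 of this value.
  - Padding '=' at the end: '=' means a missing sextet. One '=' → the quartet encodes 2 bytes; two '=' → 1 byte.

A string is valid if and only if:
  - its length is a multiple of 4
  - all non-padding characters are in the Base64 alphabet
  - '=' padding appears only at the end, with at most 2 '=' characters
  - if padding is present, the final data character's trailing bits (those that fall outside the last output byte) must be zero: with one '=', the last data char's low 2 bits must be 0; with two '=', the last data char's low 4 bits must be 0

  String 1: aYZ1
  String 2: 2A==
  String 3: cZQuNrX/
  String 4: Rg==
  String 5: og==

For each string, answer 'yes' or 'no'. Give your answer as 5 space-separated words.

Answer: yes yes yes yes yes

Derivation:
String 1: 'aYZ1' → valid
String 2: '2A==' → valid
String 3: 'cZQuNrX/' → valid
String 4: 'Rg==' → valid
String 5: 'og==' → valid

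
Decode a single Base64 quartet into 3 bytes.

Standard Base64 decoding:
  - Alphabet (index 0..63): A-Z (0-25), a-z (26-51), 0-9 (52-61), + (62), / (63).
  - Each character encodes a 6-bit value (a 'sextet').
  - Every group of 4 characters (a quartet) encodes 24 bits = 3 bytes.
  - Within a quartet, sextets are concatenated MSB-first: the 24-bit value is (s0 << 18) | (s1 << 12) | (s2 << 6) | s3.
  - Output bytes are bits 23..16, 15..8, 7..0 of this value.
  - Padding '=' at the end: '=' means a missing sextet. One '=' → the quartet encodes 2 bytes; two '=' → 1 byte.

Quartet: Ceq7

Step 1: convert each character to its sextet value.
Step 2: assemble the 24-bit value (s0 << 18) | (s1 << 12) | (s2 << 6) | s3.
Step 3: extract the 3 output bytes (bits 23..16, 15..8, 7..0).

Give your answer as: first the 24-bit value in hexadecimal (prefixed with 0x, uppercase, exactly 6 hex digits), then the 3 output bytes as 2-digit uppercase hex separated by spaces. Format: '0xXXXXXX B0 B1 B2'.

Sextets: C=2, e=30, q=42, 7=59
24-bit: (2<<18) | (30<<12) | (42<<6) | 59
      = 0x080000 | 0x01E000 | 0x000A80 | 0x00003B
      = 0x09EABB
Bytes: (v>>16)&0xFF=09, (v>>8)&0xFF=EA, v&0xFF=BB

Answer: 0x09EABB 09 EA BB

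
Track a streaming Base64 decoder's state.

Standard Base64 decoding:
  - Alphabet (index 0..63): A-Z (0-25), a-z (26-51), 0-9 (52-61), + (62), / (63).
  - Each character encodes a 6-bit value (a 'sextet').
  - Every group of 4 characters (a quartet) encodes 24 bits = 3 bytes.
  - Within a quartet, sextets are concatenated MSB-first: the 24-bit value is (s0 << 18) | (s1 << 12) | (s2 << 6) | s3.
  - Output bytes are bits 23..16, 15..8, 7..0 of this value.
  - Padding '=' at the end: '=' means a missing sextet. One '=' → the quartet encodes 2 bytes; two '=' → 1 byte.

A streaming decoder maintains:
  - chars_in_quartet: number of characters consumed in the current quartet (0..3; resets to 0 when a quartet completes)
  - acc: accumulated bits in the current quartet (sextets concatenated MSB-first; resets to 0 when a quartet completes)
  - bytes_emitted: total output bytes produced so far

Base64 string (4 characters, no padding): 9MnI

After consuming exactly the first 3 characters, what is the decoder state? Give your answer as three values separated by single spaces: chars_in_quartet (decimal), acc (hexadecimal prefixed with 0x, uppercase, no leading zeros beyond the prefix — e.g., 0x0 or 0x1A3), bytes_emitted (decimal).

After char 0 ('9'=61): chars_in_quartet=1 acc=0x3D bytes_emitted=0
After char 1 ('M'=12): chars_in_quartet=2 acc=0xF4C bytes_emitted=0
After char 2 ('n'=39): chars_in_quartet=3 acc=0x3D327 bytes_emitted=0

Answer: 3 0x3D327 0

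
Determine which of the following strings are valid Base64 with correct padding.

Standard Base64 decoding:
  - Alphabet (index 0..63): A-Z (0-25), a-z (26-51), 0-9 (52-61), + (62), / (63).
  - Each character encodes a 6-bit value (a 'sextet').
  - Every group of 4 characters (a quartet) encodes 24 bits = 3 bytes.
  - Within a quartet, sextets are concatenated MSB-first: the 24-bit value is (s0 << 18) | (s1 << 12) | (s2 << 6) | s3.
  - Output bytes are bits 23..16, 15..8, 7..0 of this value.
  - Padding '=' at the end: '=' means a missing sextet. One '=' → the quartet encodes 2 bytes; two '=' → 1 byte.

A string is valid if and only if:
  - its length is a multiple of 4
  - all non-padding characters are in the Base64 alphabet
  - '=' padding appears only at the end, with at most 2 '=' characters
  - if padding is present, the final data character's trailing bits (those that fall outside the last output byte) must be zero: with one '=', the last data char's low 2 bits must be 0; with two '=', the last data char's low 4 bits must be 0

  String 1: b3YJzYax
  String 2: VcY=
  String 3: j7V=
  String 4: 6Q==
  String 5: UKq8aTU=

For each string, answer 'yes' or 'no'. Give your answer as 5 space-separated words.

String 1: 'b3YJzYax' → valid
String 2: 'VcY=' → valid
String 3: 'j7V=' → invalid (bad trailing bits)
String 4: '6Q==' → valid
String 5: 'UKq8aTU=' → valid

Answer: yes yes no yes yes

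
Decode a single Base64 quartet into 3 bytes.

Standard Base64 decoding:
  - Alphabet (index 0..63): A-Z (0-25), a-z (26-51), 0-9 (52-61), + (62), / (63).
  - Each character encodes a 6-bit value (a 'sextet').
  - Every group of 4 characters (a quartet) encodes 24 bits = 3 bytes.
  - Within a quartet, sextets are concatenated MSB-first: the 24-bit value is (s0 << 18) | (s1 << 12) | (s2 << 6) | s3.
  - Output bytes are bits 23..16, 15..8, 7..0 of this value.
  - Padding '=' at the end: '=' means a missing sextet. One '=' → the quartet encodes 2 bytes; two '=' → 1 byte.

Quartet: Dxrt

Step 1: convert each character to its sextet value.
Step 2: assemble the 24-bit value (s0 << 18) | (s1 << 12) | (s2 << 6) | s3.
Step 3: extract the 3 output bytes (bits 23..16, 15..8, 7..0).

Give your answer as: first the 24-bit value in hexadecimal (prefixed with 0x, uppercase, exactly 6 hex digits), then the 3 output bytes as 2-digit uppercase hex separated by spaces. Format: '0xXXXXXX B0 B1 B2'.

Sextets: D=3, x=49, r=43, t=45
24-bit: (3<<18) | (49<<12) | (43<<6) | 45
      = 0x0C0000 | 0x031000 | 0x000AC0 | 0x00002D
      = 0x0F1AED
Bytes: (v>>16)&0xFF=0F, (v>>8)&0xFF=1A, v&0xFF=ED

Answer: 0x0F1AED 0F 1A ED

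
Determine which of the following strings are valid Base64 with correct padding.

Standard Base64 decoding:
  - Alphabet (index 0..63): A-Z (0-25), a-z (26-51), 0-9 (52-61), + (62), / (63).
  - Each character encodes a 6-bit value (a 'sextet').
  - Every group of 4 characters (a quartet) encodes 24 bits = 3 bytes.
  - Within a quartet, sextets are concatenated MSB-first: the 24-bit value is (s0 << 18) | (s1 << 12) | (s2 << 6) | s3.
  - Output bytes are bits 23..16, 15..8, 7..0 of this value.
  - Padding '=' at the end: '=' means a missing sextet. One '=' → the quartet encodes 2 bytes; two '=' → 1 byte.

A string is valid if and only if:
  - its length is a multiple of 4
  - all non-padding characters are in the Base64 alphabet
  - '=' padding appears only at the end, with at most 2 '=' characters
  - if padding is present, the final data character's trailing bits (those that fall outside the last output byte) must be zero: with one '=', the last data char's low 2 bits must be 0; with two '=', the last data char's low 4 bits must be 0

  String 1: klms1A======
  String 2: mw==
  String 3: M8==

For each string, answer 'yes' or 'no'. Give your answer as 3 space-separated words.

Answer: no yes no

Derivation:
String 1: 'klms1A======' → invalid (6 pad chars (max 2))
String 2: 'mw==' → valid
String 3: 'M8==' → invalid (bad trailing bits)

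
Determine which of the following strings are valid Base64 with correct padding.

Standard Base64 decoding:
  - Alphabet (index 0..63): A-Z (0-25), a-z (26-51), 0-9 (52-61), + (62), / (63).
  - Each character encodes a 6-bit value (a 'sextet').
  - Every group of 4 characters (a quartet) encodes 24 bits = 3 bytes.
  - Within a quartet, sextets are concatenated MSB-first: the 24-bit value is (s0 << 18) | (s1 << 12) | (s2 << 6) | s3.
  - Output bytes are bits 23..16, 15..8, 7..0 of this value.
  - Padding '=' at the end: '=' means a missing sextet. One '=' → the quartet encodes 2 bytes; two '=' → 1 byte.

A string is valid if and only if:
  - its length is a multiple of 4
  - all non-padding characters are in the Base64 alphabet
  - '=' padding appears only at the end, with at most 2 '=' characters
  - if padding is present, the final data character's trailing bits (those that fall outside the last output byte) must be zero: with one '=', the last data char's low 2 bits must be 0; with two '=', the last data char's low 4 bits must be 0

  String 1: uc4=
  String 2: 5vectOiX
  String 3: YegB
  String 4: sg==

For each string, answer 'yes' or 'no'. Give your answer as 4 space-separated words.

Answer: yes yes yes yes

Derivation:
String 1: 'uc4=' → valid
String 2: '5vectOiX' → valid
String 3: 'YegB' → valid
String 4: 'sg==' → valid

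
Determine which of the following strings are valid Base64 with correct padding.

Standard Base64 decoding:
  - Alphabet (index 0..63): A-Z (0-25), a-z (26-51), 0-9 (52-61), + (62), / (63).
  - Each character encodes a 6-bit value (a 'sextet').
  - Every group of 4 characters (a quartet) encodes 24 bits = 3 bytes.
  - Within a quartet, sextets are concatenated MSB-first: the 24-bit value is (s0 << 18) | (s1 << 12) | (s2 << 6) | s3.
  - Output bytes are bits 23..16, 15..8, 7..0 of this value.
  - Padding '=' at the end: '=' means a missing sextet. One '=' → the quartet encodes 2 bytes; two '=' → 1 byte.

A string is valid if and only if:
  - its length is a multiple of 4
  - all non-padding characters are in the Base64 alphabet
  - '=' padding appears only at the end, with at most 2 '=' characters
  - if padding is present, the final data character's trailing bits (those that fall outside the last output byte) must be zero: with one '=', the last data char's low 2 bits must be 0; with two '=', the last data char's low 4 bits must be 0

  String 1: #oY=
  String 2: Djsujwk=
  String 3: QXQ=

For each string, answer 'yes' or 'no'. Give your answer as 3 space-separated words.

String 1: '#oY=' → invalid (bad char(s): ['#'])
String 2: 'Djsujwk=' → valid
String 3: 'QXQ=' → valid

Answer: no yes yes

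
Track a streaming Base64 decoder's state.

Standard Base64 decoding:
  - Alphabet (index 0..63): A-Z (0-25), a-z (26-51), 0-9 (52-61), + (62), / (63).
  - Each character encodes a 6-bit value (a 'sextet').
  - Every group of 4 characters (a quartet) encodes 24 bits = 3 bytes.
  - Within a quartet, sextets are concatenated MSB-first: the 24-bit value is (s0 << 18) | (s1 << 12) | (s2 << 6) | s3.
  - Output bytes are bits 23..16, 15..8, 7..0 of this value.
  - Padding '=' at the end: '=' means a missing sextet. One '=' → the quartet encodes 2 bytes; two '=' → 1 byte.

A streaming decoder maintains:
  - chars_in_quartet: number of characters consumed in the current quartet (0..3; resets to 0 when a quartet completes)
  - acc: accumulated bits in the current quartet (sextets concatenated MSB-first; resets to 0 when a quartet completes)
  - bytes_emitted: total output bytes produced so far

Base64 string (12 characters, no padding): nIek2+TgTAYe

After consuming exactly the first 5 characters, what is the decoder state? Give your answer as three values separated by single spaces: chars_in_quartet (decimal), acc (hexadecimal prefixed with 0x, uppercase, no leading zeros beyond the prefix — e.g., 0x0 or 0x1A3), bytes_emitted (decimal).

Answer: 1 0x36 3

Derivation:
After char 0 ('n'=39): chars_in_quartet=1 acc=0x27 bytes_emitted=0
After char 1 ('I'=8): chars_in_quartet=2 acc=0x9C8 bytes_emitted=0
After char 2 ('e'=30): chars_in_quartet=3 acc=0x2721E bytes_emitted=0
After char 3 ('k'=36): chars_in_quartet=4 acc=0x9C87A4 -> emit 9C 87 A4, reset; bytes_emitted=3
After char 4 ('2'=54): chars_in_quartet=1 acc=0x36 bytes_emitted=3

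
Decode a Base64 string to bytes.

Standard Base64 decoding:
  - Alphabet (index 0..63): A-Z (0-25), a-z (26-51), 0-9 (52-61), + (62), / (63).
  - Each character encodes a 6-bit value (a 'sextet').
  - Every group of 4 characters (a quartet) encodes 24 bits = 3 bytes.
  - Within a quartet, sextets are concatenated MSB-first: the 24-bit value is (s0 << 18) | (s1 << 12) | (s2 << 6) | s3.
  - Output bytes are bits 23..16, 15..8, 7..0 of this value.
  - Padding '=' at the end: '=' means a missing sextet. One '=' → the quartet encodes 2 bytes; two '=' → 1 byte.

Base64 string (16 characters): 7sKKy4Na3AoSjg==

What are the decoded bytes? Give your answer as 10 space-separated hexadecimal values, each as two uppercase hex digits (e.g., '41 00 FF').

Answer: EE C2 8A CB 83 5A DC 0A 12 8E

Derivation:
After char 0 ('7'=59): chars_in_quartet=1 acc=0x3B bytes_emitted=0
After char 1 ('s'=44): chars_in_quartet=2 acc=0xEEC bytes_emitted=0
After char 2 ('K'=10): chars_in_quartet=3 acc=0x3BB0A bytes_emitted=0
After char 3 ('K'=10): chars_in_quartet=4 acc=0xEEC28A -> emit EE C2 8A, reset; bytes_emitted=3
After char 4 ('y'=50): chars_in_quartet=1 acc=0x32 bytes_emitted=3
After char 5 ('4'=56): chars_in_quartet=2 acc=0xCB8 bytes_emitted=3
After char 6 ('N'=13): chars_in_quartet=3 acc=0x32E0D bytes_emitted=3
After char 7 ('a'=26): chars_in_quartet=4 acc=0xCB835A -> emit CB 83 5A, reset; bytes_emitted=6
After char 8 ('3'=55): chars_in_quartet=1 acc=0x37 bytes_emitted=6
After char 9 ('A'=0): chars_in_quartet=2 acc=0xDC0 bytes_emitted=6
After char 10 ('o'=40): chars_in_quartet=3 acc=0x37028 bytes_emitted=6
After char 11 ('S'=18): chars_in_quartet=4 acc=0xDC0A12 -> emit DC 0A 12, reset; bytes_emitted=9
After char 12 ('j'=35): chars_in_quartet=1 acc=0x23 bytes_emitted=9
After char 13 ('g'=32): chars_in_quartet=2 acc=0x8E0 bytes_emitted=9
Padding '==': partial quartet acc=0x8E0 -> emit 8E; bytes_emitted=10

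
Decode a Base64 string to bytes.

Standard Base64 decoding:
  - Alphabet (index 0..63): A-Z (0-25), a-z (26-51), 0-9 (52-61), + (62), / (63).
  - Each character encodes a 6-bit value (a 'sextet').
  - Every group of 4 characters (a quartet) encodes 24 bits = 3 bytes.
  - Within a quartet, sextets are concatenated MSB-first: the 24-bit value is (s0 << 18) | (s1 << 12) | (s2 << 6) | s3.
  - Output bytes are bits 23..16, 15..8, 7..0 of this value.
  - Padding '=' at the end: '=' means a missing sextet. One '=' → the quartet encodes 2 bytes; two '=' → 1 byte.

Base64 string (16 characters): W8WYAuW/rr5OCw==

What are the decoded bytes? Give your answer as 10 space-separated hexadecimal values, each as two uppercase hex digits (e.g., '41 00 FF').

Answer: 5B C5 98 02 E5 BF AE BE 4E 0B

Derivation:
After char 0 ('W'=22): chars_in_quartet=1 acc=0x16 bytes_emitted=0
After char 1 ('8'=60): chars_in_quartet=2 acc=0x5BC bytes_emitted=0
After char 2 ('W'=22): chars_in_quartet=3 acc=0x16F16 bytes_emitted=0
After char 3 ('Y'=24): chars_in_quartet=4 acc=0x5BC598 -> emit 5B C5 98, reset; bytes_emitted=3
After char 4 ('A'=0): chars_in_quartet=1 acc=0x0 bytes_emitted=3
After char 5 ('u'=46): chars_in_quartet=2 acc=0x2E bytes_emitted=3
After char 6 ('W'=22): chars_in_quartet=3 acc=0xB96 bytes_emitted=3
After char 7 ('/'=63): chars_in_quartet=4 acc=0x2E5BF -> emit 02 E5 BF, reset; bytes_emitted=6
After char 8 ('r'=43): chars_in_quartet=1 acc=0x2B bytes_emitted=6
After char 9 ('r'=43): chars_in_quartet=2 acc=0xAEB bytes_emitted=6
After char 10 ('5'=57): chars_in_quartet=3 acc=0x2BAF9 bytes_emitted=6
After char 11 ('O'=14): chars_in_quartet=4 acc=0xAEBE4E -> emit AE BE 4E, reset; bytes_emitted=9
After char 12 ('C'=2): chars_in_quartet=1 acc=0x2 bytes_emitted=9
After char 13 ('w'=48): chars_in_quartet=2 acc=0xB0 bytes_emitted=9
Padding '==': partial quartet acc=0xB0 -> emit 0B; bytes_emitted=10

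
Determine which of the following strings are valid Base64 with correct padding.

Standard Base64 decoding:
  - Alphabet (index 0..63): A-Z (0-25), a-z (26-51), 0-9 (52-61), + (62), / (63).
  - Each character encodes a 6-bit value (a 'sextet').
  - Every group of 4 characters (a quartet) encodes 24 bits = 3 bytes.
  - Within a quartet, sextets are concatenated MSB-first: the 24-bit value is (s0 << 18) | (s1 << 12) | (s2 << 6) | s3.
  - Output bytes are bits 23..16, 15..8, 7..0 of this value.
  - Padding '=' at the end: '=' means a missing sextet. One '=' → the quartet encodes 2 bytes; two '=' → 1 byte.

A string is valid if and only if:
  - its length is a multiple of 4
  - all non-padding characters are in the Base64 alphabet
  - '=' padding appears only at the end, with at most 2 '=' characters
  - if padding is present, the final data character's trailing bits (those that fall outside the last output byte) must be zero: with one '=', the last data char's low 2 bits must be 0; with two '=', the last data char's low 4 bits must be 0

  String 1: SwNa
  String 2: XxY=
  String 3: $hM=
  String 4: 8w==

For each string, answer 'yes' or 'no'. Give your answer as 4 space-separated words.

Answer: yes yes no yes

Derivation:
String 1: 'SwNa' → valid
String 2: 'XxY=' → valid
String 3: '$hM=' → invalid (bad char(s): ['$'])
String 4: '8w==' → valid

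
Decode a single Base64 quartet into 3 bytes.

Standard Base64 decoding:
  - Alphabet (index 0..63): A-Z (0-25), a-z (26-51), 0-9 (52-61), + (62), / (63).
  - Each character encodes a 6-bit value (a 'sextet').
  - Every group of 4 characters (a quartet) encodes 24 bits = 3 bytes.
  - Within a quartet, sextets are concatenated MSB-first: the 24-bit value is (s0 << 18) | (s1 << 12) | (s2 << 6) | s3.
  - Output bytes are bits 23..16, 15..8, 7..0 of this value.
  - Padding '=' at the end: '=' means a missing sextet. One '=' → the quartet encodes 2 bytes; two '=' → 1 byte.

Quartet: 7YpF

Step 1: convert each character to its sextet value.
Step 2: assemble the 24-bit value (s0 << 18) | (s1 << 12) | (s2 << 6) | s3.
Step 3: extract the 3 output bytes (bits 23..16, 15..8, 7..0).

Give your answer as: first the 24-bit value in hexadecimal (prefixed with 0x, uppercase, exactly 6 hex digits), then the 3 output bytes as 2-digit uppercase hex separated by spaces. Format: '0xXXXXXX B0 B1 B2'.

Sextets: 7=59, Y=24, p=41, F=5
24-bit: (59<<18) | (24<<12) | (41<<6) | 5
      = 0xEC0000 | 0x018000 | 0x000A40 | 0x000005
      = 0xED8A45
Bytes: (v>>16)&0xFF=ED, (v>>8)&0xFF=8A, v&0xFF=45

Answer: 0xED8A45 ED 8A 45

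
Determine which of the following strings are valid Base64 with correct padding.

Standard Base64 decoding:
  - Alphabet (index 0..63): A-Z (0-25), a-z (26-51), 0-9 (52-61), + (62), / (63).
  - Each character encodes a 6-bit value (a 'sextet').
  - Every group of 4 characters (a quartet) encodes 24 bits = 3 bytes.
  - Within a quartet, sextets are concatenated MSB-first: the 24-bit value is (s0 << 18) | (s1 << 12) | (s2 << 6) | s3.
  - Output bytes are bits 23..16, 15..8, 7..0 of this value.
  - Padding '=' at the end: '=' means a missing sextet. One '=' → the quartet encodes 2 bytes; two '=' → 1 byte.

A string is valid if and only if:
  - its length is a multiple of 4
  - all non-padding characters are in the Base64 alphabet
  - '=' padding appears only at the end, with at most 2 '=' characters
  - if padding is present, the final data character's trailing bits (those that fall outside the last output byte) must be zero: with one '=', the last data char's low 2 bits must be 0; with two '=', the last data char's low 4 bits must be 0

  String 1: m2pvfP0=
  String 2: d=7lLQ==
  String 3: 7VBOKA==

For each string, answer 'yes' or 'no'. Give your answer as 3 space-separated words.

Answer: yes no yes

Derivation:
String 1: 'm2pvfP0=' → valid
String 2: 'd=7lLQ==' → invalid (bad char(s): ['=']; '=' in middle)
String 3: '7VBOKA==' → valid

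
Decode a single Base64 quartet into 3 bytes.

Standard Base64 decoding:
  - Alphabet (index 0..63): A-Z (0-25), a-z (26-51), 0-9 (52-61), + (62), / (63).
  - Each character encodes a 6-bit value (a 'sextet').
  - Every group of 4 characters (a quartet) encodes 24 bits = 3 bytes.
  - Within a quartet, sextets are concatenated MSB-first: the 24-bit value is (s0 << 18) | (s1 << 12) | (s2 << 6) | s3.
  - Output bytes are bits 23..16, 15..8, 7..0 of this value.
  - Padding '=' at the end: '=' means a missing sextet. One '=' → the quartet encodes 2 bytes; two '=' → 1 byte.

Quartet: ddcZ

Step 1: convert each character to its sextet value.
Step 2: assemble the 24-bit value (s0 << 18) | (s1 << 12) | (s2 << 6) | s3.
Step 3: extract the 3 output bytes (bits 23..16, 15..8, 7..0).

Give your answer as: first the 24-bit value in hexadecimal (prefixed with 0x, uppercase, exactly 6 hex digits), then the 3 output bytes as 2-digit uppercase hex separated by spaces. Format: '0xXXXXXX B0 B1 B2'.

Answer: 0x75D719 75 D7 19

Derivation:
Sextets: d=29, d=29, c=28, Z=25
24-bit: (29<<18) | (29<<12) | (28<<6) | 25
      = 0x740000 | 0x01D000 | 0x000700 | 0x000019
      = 0x75D719
Bytes: (v>>16)&0xFF=75, (v>>8)&0xFF=D7, v&0xFF=19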